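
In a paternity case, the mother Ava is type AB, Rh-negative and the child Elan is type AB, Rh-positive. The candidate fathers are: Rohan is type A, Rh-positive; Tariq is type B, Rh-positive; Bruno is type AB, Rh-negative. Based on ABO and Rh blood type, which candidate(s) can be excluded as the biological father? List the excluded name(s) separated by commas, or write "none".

A candidate is excluded only if no genotype consistent with his phenotype could produce a type AB, Rh-positive child with a type AB, Rh-negative mother.
Bruno (type AB, Rh-): no genotype consistent with that phenotype can produce a type-AB Rh+ child with a type-AB mother.

Bruno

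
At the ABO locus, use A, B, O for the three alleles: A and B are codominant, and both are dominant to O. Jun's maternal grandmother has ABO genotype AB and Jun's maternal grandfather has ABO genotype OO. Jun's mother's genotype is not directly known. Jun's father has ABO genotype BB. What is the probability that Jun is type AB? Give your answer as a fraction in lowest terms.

Jun's mother's ABO genotype from AB × OO: 1/2 AO, 1/2 BO.
Crossing each possibility with the father BB and summing P(type AB): 1/2·1/2 + 1/2·0 = 1/4.

1/4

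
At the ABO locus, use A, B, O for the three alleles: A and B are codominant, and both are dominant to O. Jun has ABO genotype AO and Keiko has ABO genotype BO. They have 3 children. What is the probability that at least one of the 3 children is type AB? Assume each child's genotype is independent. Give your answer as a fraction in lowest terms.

37/64

ABO cross AO × BO → 1/4 O, 1/4 A, 1/4 B, 1/4 AB.
So P(type AB) = 1/4 per child.
P(none) = (3/4)^3 = 27/64; P(at least one) = 1 − 27/64 = 37/64.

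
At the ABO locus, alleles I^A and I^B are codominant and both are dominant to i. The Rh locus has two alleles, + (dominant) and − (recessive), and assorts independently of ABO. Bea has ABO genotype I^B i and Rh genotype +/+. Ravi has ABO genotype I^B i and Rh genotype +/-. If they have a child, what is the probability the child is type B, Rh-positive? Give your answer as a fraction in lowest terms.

3/4

ABO cross I^B i × I^B i → offspring phenotypes: 1/4 O, 3/4 B.
Rh cross +/+ × +/- → 1 Rh+.
Independent loci: P(type B, Rh-positive) = 3/4 × 1 = 3/4.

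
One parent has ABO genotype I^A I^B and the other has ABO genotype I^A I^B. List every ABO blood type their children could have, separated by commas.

A, B, AB

Gametes from I^A I^B × I^A I^B give offspring ABO genotypes I^A I^A, I^A I^B, I^B I^B, i.e. phenotypes A, B, AB.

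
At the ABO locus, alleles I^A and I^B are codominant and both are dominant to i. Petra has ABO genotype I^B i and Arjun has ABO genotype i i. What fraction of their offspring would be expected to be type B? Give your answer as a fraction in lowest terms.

ABO cross I^B i × i i → offspring phenotypes: 1/2 O, 1/2 B.
So P(type B) = 1/2.

1/2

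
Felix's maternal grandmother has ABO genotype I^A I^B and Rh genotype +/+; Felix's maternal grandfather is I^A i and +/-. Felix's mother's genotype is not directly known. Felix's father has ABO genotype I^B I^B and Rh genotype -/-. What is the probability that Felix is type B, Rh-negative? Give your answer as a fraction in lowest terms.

1/8

Felix's mother's ABO genotype from I^A I^B × I^A i: 1/4 I^A I^A, 1/4 I^A I^B, 1/4 I^A i, 1/4 I^B i.
Crossing each possibility with the father I^B I^B and summing P(type B): 1/4·0 + 1/4·1/2 + 1/4·1/2 + 1/4·1 = 1/2.
Similarly for Rh via the mother's Rh distribution: P(Rh-) = 1/4.
Independent loci: 1/2 × 1/4 = 1/8.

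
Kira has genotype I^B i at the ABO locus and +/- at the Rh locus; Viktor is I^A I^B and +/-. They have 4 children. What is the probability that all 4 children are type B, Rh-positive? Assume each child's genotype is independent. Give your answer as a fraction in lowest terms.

ABO cross I^B i × I^A I^B → 1/4 A, 1/2 B, 1/4 AB.
Rh cross +/- × +/- → 3/4 Rh+, 1/4 Rh-; so P(type B, Rh-positive) = 1/2 × 3/4 = 3/8 per child.
All 4 independent: (3/8)^4 = 81/4096.

81/4096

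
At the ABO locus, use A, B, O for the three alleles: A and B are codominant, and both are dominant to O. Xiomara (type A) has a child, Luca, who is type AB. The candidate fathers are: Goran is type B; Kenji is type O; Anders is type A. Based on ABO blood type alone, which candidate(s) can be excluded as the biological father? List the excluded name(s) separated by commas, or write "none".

A candidate is excluded only if no genotype consistent with his phenotype could produce a type AB child with a type A mother.
Kenji (type O): no genotype consistent with that phenotype can produce a type-AB child with a type-A mother.
Anders (type A): no genotype consistent with that phenotype can produce a type-AB child with a type-A mother.

Kenji, Anders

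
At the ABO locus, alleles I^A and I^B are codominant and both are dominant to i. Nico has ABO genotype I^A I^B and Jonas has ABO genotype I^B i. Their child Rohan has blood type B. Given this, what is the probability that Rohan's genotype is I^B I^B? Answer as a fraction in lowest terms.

Cross I^A I^B × I^B i → 1/4 I^A I^B, 1/4 I^A i, 1/4 I^B I^B, 1/4 I^B i.
Type-B genotypes among offspring: I^B I^B (1/4), I^B i (1/4); total 1/2.
P(I^B I^B | type B) = (1/4) / (1/2) = 1/2.

1/2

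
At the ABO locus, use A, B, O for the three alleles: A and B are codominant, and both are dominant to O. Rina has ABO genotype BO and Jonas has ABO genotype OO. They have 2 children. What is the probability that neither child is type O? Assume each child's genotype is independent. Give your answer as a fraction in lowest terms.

1/4

ABO cross BO × OO → 1/2 O, 1/2 B.
So P(type O) = 1/2 per child.
P(not type O) = 1/2 for one child; (1/2)^2 = 1/4.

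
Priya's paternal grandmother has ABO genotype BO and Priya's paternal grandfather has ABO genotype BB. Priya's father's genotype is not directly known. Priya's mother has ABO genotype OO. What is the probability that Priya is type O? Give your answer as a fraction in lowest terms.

Priya's father's ABO genotype from BO × BB: 1/2 BB, 1/2 BO.
Crossing each possibility with the mother OO and summing P(type O): 1/2·0 + 1/2·1/2 = 1/4.

1/4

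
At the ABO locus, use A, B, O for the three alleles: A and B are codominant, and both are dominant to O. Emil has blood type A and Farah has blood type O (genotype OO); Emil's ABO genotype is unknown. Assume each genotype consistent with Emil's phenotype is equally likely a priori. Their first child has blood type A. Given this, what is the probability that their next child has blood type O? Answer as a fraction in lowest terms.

1/6

Possible genotypes: Emil ∈ {AA, AO}; Farah ∈ {OO}.
Weight each parental genotype pair by prior × P(type-A child):
  AA × OO: posterior weight 2/3; P(next child type O) = 0.
  AO × OO: posterior weight 1/3; P(next child type O) = 1/2.
Weighted sum = 1/6.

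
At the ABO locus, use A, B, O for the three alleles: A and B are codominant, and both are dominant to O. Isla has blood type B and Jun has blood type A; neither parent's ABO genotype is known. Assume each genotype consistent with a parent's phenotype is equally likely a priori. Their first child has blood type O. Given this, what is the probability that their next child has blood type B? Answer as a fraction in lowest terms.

1/4

Possible genotypes: Isla ∈ {BB, BO}; Jun ∈ {AA, AO}.
Weight each parental genotype pair by prior × P(type-O child):
  BO × AO: posterior weight 1; P(next child type B) = 1/4.
Weighted sum = 1/4.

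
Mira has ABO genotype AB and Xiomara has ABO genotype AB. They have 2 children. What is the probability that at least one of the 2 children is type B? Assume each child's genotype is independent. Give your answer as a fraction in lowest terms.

ABO cross AB × AB → 1/4 A, 1/4 B, 1/2 AB.
So P(type B) = 1/4 per child.
P(none) = (3/4)^2 = 9/16; P(at least one) = 1 − 9/16 = 7/16.

7/16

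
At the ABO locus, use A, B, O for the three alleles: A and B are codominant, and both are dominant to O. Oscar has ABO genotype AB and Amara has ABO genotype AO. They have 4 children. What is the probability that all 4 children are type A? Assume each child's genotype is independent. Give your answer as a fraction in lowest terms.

ABO cross AB × AO → 1/2 A, 1/4 B, 1/4 AB.
So P(type A) = 1/2 per child.
All 4 independent: (1/2)^4 = 1/16.

1/16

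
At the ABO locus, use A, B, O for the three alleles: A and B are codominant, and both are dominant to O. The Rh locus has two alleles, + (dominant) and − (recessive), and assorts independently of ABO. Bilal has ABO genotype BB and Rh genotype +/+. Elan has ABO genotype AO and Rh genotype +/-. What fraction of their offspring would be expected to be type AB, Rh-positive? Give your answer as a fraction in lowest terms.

ABO cross BB × AO → offspring phenotypes: 1/2 B, 1/2 AB.
Rh cross +/+ × +/- → 1 Rh+.
Independent loci: P(type AB, Rh-positive) = 1/2 × 1 = 1/2.

1/2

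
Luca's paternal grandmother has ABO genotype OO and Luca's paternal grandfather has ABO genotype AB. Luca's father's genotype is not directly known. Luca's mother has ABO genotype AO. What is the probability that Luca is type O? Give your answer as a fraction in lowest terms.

1/4

Luca's father's ABO genotype from OO × AB: 1/2 AO, 1/2 BO.
Crossing each possibility with the mother AO and summing P(type O): 1/2·1/4 + 1/2·1/4 = 1/4.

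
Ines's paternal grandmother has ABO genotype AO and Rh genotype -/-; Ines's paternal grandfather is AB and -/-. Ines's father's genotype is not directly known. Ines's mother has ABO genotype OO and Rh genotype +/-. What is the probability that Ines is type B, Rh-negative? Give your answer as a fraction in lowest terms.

Ines's father's ABO genotype from AO × AB: 1/4 AA, 1/4 AB, 1/4 AO, 1/4 BO.
Crossing each possibility with the mother OO and summing P(type B): 1/4·0 + 1/4·1/2 + 1/4·0 + 1/4·1/2 = 1/4.
Similarly for Rh via the father's Rh distribution: P(Rh-) = 1/2.
Independent loci: 1/4 × 1/2 = 1/8.

1/8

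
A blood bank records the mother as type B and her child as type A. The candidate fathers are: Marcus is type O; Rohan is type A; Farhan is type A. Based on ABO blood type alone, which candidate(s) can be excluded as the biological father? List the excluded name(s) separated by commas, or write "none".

Marcus

A candidate is excluded only if no genotype consistent with his phenotype could produce a type A child with a type B mother.
Marcus (type O): no genotype consistent with that phenotype can produce a type-A child with a type-B mother.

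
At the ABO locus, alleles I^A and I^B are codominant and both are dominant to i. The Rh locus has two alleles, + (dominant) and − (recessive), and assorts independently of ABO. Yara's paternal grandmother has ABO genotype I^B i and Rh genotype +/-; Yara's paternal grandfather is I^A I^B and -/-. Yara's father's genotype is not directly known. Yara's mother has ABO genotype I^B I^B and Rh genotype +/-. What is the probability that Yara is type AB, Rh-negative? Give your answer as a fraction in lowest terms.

Yara's father's ABO genotype from I^B i × I^A I^B: 1/4 I^A I^B, 1/4 I^A i, 1/4 I^B I^B, 1/4 I^B i.
Crossing each possibility with the mother I^B I^B and summing P(type AB): 1/4·1/2 + 1/4·1/2 + 1/4·0 + 1/4·0 = 1/4.
Similarly for Rh via the father's Rh distribution: P(Rh-) = 3/8.
Independent loci: 1/4 × 3/8 = 3/32.

3/32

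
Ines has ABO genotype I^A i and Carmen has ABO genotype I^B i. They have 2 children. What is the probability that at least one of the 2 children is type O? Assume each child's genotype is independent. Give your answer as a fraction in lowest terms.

ABO cross I^A i × I^B i → 1/4 O, 1/4 A, 1/4 B, 1/4 AB.
So P(type O) = 1/4 per child.
P(none) = (3/4)^2 = 9/16; P(at least one) = 1 − 9/16 = 7/16.

7/16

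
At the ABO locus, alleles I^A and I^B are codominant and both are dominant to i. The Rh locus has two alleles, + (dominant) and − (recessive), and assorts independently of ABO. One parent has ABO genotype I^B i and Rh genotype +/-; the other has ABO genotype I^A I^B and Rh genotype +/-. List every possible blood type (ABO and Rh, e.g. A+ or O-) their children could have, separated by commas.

Gametes from I^B i × I^A I^B give offspring ABO genotypes I^A I^B, I^A i, I^B I^B, I^B i, i.e. phenotypes A, B, AB.
Rh cross +/- × +/- → phenotypes Rh+, Rh-.
Combining independently: A+, A-, B+, B-, AB+, AB-.

A+, A-, B+, B-, AB+, AB-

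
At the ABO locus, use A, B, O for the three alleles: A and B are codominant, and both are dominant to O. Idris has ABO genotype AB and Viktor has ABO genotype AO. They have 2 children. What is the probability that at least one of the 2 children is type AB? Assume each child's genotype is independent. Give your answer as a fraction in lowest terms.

7/16

ABO cross AB × AO → 1/2 A, 1/4 B, 1/4 AB.
So P(type AB) = 1/4 per child.
P(none) = (3/4)^2 = 9/16; P(at least one) = 1 − 9/16 = 7/16.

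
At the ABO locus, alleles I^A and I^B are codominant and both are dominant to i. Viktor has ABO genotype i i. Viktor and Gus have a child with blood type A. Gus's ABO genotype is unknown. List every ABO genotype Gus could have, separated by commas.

I^A I^A, I^A I^B, I^A i

For each candidate genotype of Gus, check whether crossing it with i i can produce every observed child phenotype.
  I^A I^A → possible child types {A} ✓
  I^A I^B → possible child types {A, B} ✓
  I^A i → possible child types {O, A} ✓
  I^B I^B → possible child types {B} ✗
  I^B i → possible child types {O, B} ✗
  i i → possible child types {O} ✗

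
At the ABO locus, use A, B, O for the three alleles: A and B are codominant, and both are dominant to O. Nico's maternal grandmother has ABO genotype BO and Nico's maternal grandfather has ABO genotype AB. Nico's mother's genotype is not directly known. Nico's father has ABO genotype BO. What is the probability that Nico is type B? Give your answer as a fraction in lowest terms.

5/8

Nico's mother's ABO genotype from BO × AB: 1/4 AB, 1/4 AO, 1/4 BB, 1/4 BO.
Crossing each possibility with the father BO and summing P(type B): 1/4·1/2 + 1/4·1/4 + 1/4·1 + 1/4·3/4 = 5/8.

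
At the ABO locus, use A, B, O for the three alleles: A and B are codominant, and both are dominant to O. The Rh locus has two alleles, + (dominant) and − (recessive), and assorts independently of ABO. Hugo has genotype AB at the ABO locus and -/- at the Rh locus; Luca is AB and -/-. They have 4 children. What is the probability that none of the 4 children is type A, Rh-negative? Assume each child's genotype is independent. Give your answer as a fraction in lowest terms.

ABO cross AB × AB → 1/4 A, 1/4 B, 1/2 AB.
Rh cross -/- × -/- → 1 Rh-; so P(type A, Rh-negative) = 1/4 × 1 = 1/4 per child.
P(not type A, Rh-negative) = 3/4 for one child; (3/4)^4 = 81/256.

81/256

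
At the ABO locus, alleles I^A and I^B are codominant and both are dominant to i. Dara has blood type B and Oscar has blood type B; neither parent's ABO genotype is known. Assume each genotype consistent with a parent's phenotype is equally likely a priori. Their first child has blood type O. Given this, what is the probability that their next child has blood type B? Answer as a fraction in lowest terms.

Possible genotypes: Dara ∈ {I^B I^B, I^B i}; Oscar ∈ {I^B I^B, I^B i}.
Weight each parental genotype pair by prior × P(type-O child):
  I^B i × I^B i: posterior weight 1; P(next child type B) = 3/4.
Weighted sum = 3/4.

3/4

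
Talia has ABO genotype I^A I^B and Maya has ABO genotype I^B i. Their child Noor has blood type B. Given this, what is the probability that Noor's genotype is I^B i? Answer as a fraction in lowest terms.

1/2

Cross I^A I^B × I^B i → 1/4 I^A I^B, 1/4 I^A i, 1/4 I^B I^B, 1/4 I^B i.
Type-B genotypes among offspring: I^B I^B (1/4), I^B i (1/4); total 1/2.
P(I^B i | type B) = (1/4) / (1/2) = 1/2.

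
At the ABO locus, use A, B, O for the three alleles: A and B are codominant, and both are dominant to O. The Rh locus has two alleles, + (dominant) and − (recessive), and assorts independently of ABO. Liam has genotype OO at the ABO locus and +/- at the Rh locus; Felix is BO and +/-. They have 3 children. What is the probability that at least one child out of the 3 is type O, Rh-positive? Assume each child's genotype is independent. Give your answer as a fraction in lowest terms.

387/512

ABO cross OO × BO → 1/2 O, 1/2 B.
Rh cross +/- × +/- → 3/4 Rh+, 1/4 Rh-; so P(type O, Rh-positive) = 1/2 × 3/4 = 3/8 per child.
P(none) = (5/8)^3 = 125/512; P(at least one) = 1 − 125/512 = 387/512.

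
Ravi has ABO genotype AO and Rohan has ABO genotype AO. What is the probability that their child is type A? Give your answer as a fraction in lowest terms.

3/4

ABO cross AO × AO → offspring phenotypes: 1/4 O, 3/4 A.
So P(type A) = 3/4.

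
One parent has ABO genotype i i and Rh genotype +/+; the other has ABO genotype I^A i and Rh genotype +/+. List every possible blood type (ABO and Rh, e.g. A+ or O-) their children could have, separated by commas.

Gametes from i i × I^A i give offspring ABO genotypes I^A i, i i, i.e. phenotypes O, A.
Rh cross +/+ × +/+ → phenotypes Rh+.
Combining independently: O+, A+.

O+, A+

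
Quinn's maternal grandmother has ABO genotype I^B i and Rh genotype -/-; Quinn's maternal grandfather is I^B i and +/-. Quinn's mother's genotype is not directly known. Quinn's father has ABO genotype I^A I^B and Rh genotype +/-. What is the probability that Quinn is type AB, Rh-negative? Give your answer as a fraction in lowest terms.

3/32

Quinn's mother's ABO genotype from I^B i × I^B i: 1/4 I^B I^B, 1/2 I^B i, 1/4 i i.
Crossing each possibility with the father I^A I^B and summing P(type AB): 1/4·1/2 + 1/2·1/4 + 1/4·0 = 1/4.
Similarly for Rh via the mother's Rh distribution: P(Rh-) = 3/8.
Independent loci: 1/4 × 3/8 = 3/32.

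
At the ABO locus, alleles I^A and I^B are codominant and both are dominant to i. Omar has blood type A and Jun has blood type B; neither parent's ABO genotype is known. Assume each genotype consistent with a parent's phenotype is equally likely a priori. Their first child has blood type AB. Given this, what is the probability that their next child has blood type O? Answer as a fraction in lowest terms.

Possible genotypes: Omar ∈ {I^A I^A, I^A i}; Jun ∈ {I^B I^B, I^B i}.
Weight each parental genotype pair by prior × P(type-AB child):
  I^A I^A × I^B I^B: posterior weight 4/9; P(next child type O) = 0.
  I^A I^A × I^B i: posterior weight 2/9; P(next child type O) = 0.
  I^A i × I^B I^B: posterior weight 2/9; P(next child type O) = 0.
  I^A i × I^B i: posterior weight 1/9; P(next child type O) = 1/4.
Weighted sum = 1/36.

1/36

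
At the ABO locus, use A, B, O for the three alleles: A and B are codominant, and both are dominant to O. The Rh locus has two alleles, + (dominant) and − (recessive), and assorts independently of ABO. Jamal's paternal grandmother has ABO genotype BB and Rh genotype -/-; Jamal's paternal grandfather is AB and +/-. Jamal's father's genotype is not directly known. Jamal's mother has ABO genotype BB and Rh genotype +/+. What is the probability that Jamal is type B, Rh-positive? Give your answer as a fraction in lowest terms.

3/4

Jamal's father's ABO genotype from BB × AB: 1/2 AB, 1/2 BB.
Crossing each possibility with the mother BB and summing P(type B): 1/2·1/2 + 1/2·1 = 3/4.
Similarly for Rh via the father's Rh distribution: P(Rh+) = 1.
Independent loci: 3/4 × 1 = 3/4.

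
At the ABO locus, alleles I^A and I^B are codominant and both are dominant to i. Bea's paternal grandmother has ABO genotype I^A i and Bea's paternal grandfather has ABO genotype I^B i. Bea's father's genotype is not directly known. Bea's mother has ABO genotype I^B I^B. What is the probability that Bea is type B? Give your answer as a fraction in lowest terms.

3/4

Bea's father's ABO genotype from I^A i × I^B i: 1/4 I^A I^B, 1/4 I^A i, 1/4 I^B i, 1/4 i i.
Crossing each possibility with the mother I^B I^B and summing P(type B): 1/4·1/2 + 1/4·1/2 + 1/4·1 + 1/4·1 = 3/4.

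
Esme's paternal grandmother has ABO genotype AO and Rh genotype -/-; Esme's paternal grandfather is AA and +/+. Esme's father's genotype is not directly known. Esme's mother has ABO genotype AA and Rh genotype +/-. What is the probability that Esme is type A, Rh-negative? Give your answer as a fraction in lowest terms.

1/4

Esme's father's ABO genotype from AO × AA: 1/2 AA, 1/2 AO.
Crossing each possibility with the mother AA and summing P(type A): 1/2·1 + 1/2·1 = 1.
Similarly for Rh via the father's Rh distribution: P(Rh-) = 1/4.
Independent loci: 1 × 1/4 = 1/4.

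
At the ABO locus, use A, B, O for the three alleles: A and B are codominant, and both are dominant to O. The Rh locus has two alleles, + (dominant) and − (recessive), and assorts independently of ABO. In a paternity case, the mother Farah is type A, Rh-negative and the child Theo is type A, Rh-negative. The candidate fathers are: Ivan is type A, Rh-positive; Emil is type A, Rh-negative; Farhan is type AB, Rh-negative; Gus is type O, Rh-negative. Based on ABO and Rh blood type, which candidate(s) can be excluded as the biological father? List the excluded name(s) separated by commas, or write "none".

A candidate is excluded only if no genotype consistent with his phenotype could produce a type A, Rh-negative child with a type A, Rh-negative mother.
Every candidate has at least one consistent genotype combination, so none can be excluded.

none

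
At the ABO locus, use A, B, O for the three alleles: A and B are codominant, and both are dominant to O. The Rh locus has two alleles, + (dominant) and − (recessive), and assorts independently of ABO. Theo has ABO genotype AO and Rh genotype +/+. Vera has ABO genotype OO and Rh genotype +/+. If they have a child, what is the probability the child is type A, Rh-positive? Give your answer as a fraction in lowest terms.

ABO cross AO × OO → offspring phenotypes: 1/2 O, 1/2 A.
Rh cross +/+ × +/+ → 1 Rh+.
Independent loci: P(type A, Rh-positive) = 1/2 × 1 = 1/2.

1/2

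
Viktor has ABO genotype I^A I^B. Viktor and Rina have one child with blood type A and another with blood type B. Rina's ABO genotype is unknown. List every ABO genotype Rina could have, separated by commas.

For each candidate genotype of Rina, check whether crossing it with I^A I^B can produce every observed child phenotype.
  I^A I^A → possible child types {A, AB} ✗
  I^A I^B → possible child types {A, B, AB} ✓
  I^A i → possible child types {A, B, AB} ✓
  I^B I^B → possible child types {B, AB} ✗
  I^B i → possible child types {A, B, AB} ✓
  i i → possible child types {A, B} ✓

I^A I^B, I^A i, I^B i, i i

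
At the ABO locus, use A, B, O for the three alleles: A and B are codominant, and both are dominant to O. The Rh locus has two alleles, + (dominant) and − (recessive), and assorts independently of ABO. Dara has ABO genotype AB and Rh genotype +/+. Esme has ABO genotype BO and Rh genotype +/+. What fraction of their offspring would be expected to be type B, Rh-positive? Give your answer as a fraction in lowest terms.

1/2

ABO cross AB × BO → offspring phenotypes: 1/4 A, 1/2 B, 1/4 AB.
Rh cross +/+ × +/+ → 1 Rh+.
Independent loci: P(type B, Rh-positive) = 1/2 × 1 = 1/2.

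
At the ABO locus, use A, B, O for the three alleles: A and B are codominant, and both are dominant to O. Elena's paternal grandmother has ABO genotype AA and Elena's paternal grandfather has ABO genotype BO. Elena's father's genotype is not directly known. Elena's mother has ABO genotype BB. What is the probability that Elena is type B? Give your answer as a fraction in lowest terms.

Elena's father's ABO genotype from AA × BO: 1/2 AB, 1/2 AO.
Crossing each possibility with the mother BB and summing P(type B): 1/2·1/2 + 1/2·1/2 = 1/2.

1/2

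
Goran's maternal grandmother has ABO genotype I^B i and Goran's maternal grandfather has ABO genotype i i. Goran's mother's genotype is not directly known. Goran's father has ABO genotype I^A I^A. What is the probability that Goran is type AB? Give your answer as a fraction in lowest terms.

Goran's mother's ABO genotype from I^B i × i i: 1/2 I^B i, 1/2 i i.
Crossing each possibility with the father I^A I^A and summing P(type AB): 1/2·1/2 + 1/2·0 = 1/4.

1/4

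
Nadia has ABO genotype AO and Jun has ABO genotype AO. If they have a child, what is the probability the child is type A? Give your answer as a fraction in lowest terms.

3/4

ABO cross AO × AO → offspring phenotypes: 1/4 O, 3/4 A.
So P(type A) = 3/4.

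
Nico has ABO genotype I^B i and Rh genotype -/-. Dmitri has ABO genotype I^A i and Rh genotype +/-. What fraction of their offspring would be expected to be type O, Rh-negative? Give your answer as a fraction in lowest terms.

ABO cross I^B i × I^A i → offspring phenotypes: 1/4 O, 1/4 A, 1/4 B, 1/4 AB.
Rh cross -/- × +/- → 1/2 Rh+, 1/2 Rh-.
Independent loci: P(type O, Rh-negative) = 1/4 × 1/2 = 1/8.

1/8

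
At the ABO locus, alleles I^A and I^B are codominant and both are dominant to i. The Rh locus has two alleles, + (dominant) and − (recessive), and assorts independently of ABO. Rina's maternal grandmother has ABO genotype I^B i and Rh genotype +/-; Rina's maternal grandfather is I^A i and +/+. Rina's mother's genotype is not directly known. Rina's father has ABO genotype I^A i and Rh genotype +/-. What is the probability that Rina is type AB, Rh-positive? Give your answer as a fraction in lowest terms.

7/64

Rina's mother's ABO genotype from I^B i × I^A i: 1/4 I^A I^B, 1/4 I^A i, 1/4 I^B i, 1/4 i i.
Crossing each possibility with the father I^A i and summing P(type AB): 1/4·1/4 + 1/4·0 + 1/4·1/4 + 1/4·0 = 1/8.
Similarly for Rh via the mother's Rh distribution: P(Rh+) = 7/8.
Independent loci: 1/8 × 7/8 = 7/64.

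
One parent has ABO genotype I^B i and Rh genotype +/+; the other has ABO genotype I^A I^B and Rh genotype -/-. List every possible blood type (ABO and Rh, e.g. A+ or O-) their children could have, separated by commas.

Gametes from I^B i × I^A I^B give offspring ABO genotypes I^A I^B, I^A i, I^B I^B, I^B i, i.e. phenotypes A, B, AB.
Rh cross +/+ × -/- → phenotypes Rh+.
Combining independently: A+, B+, AB+.

A+, B+, AB+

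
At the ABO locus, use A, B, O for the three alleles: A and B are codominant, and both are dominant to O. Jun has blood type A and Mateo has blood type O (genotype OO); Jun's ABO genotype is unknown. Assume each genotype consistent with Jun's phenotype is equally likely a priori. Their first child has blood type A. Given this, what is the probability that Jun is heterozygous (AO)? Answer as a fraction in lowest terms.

1/3

Possible genotypes: Jun ∈ {AA, AO}; Mateo ∈ {OO}.
Weight each parental genotype pair by prior × P(type-A child):
  AA × OO: posterior weight 2/3.
  AO × OO: posterior weight 1/3.
Sum the posterior weight over pairs where Jun is AO: 1/3.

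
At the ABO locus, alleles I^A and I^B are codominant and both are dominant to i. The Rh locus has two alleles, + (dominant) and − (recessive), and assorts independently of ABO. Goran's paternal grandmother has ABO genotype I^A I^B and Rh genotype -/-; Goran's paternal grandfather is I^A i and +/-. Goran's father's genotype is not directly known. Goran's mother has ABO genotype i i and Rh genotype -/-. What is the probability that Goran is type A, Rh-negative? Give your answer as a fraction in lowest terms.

3/8

Goran's father's ABO genotype from I^A I^B × I^A i: 1/4 I^A I^A, 1/4 I^A I^B, 1/4 I^A i, 1/4 I^B i.
Crossing each possibility with the mother i i and summing P(type A): 1/4·1 + 1/4·1/2 + 1/4·1/2 + 1/4·0 = 1/2.
Similarly for Rh via the father's Rh distribution: P(Rh-) = 3/4.
Independent loci: 1/2 × 3/4 = 3/8.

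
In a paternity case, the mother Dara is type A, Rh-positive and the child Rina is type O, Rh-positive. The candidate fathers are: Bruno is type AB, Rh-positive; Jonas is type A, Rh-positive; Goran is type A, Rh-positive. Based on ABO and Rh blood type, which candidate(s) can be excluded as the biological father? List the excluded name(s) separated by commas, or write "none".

Bruno

A candidate is excluded only if no genotype consistent with his phenotype could produce a type O, Rh-positive child with a type A, Rh-positive mother.
Bruno (type AB, Rh+): no genotype consistent with that phenotype can produce a type-O Rh+ child with a type-A mother.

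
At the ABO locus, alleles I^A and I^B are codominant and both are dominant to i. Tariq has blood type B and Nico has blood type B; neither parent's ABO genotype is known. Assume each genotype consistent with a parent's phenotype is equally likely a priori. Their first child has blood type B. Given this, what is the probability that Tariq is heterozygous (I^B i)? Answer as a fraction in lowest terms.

Possible genotypes: Tariq ∈ {I^B I^B, I^B i}; Nico ∈ {I^B I^B, I^B i}.
Weight each parental genotype pair by prior × P(type-B child):
  I^B I^B × I^B I^B: posterior weight 4/15.
  I^B I^B × I^B i: posterior weight 4/15.
  I^B i × I^B I^B: posterior weight 4/15.
  I^B i × I^B i: posterior weight 1/5.
Sum the posterior weight over pairs where Tariq is I^B i: 7/15.

7/15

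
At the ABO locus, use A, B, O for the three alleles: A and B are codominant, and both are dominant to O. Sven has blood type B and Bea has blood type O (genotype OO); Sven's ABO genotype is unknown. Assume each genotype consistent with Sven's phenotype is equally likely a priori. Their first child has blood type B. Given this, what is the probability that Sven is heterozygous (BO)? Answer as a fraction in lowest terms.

1/3

Possible genotypes: Sven ∈ {BB, BO}; Bea ∈ {OO}.
Weight each parental genotype pair by prior × P(type-B child):
  BB × OO: posterior weight 2/3.
  BO × OO: posterior weight 1/3.
Sum the posterior weight over pairs where Sven is BO: 1/3.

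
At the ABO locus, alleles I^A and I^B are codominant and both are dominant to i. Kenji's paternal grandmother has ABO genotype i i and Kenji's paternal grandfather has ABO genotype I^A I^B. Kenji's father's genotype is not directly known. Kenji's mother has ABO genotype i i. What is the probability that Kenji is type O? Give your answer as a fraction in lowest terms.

1/2

Kenji's father's ABO genotype from i i × I^A I^B: 1/2 I^A i, 1/2 I^B i.
Crossing each possibility with the mother i i and summing P(type O): 1/2·1/2 + 1/2·1/2 = 1/2.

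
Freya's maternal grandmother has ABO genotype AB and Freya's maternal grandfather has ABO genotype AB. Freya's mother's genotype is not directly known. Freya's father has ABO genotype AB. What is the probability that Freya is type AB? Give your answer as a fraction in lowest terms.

Freya's mother's ABO genotype from AB × AB: 1/4 AA, 1/2 AB, 1/4 BB.
Crossing each possibility with the father AB and summing P(type AB): 1/4·1/2 + 1/2·1/2 + 1/4·1/2 = 1/2.

1/2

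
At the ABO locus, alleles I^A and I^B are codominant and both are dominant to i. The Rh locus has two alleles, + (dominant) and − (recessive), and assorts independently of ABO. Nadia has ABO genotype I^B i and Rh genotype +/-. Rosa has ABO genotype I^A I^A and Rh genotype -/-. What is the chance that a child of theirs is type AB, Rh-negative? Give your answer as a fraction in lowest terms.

1/4

ABO cross I^B i × I^A I^A → offspring phenotypes: 1/2 A, 1/2 AB.
Rh cross +/- × -/- → 1/2 Rh+, 1/2 Rh-.
Independent loci: P(type AB, Rh-negative) = 1/2 × 1/2 = 1/4.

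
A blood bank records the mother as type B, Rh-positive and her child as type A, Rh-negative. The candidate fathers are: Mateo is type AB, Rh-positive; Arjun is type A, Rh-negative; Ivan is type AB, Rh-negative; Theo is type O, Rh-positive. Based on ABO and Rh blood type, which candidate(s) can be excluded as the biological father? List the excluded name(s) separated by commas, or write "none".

Theo

A candidate is excluded only if no genotype consistent with his phenotype could produce a type A, Rh-negative child with a type B, Rh-positive mother.
Theo (type O, Rh+): no genotype consistent with that phenotype can produce a type-A Rh- child with a type-B mother.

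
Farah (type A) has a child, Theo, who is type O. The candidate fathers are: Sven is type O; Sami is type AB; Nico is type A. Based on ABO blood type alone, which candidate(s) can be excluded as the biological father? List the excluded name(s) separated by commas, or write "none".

A candidate is excluded only if no genotype consistent with his phenotype could produce a type O child with a type A mother.
Sami (type AB): no genotype consistent with that phenotype can produce a type-O child with a type-A mother.

Sami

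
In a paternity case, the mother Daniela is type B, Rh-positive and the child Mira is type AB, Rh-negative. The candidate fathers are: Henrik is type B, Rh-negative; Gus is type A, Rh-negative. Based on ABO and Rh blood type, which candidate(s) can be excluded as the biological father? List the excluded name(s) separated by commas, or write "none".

Henrik

A candidate is excluded only if no genotype consistent with his phenotype could produce a type AB, Rh-negative child with a type B, Rh-positive mother.
Henrik (type B, Rh-): no genotype consistent with that phenotype can produce a type-AB Rh- child with a type-B mother.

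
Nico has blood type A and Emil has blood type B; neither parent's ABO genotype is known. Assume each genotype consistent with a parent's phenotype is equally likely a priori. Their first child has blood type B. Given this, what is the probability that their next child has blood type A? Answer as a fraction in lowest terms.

Possible genotypes: Nico ∈ {AA, AO}; Emil ∈ {BB, BO}.
Weight each parental genotype pair by prior × P(type-B child):
  AO × BB: posterior weight 2/3; P(next child type A) = 0.
  AO × BO: posterior weight 1/3; P(next child type A) = 1/4.
Weighted sum = 1/12.

1/12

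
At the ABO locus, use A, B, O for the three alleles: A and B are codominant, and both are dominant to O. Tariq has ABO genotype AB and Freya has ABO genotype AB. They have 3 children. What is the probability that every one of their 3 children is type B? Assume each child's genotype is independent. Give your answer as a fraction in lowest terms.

1/64

ABO cross AB × AB → 1/4 A, 1/4 B, 1/2 AB.
So P(type B) = 1/4 per child.
All 3 independent: (1/4)^3 = 1/64.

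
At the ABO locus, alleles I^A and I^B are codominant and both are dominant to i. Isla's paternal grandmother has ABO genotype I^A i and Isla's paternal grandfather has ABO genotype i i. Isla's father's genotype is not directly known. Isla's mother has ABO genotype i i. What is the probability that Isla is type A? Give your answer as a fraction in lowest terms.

Isla's father's ABO genotype from I^A i × i i: 1/2 I^A i, 1/2 i i.
Crossing each possibility with the mother i i and summing P(type A): 1/2·1/2 + 1/2·0 = 1/4.

1/4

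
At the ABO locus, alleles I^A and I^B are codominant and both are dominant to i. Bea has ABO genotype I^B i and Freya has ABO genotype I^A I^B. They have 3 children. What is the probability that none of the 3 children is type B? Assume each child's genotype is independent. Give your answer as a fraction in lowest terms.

ABO cross I^B i × I^A I^B → 1/4 A, 1/2 B, 1/4 AB.
So P(type B) = 1/2 per child.
P(not type B) = 1/2 for one child; (1/2)^3 = 1/8.

1/8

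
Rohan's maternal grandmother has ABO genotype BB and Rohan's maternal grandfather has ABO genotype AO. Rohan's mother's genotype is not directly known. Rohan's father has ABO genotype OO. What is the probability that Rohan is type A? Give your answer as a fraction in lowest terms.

1/4

Rohan's mother's ABO genotype from BB × AO: 1/2 AB, 1/2 BO.
Crossing each possibility with the father OO and summing P(type A): 1/2·1/2 + 1/2·0 = 1/4.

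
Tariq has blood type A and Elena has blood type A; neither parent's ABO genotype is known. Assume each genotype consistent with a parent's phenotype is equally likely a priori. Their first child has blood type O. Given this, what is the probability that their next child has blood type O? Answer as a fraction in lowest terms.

1/4

Possible genotypes: Tariq ∈ {I^A I^A, I^A i}; Elena ∈ {I^A I^A, I^A i}.
Weight each parental genotype pair by prior × P(type-O child):
  I^A i × I^A i: posterior weight 1; P(next child type O) = 1/4.
Weighted sum = 1/4.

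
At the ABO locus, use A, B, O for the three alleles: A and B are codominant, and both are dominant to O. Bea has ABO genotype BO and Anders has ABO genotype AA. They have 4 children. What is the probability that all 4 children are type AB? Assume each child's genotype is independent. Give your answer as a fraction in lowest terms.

1/16

ABO cross BO × AA → 1/2 A, 1/2 AB.
So P(type AB) = 1/2 per child.
All 4 independent: (1/2)^4 = 1/16.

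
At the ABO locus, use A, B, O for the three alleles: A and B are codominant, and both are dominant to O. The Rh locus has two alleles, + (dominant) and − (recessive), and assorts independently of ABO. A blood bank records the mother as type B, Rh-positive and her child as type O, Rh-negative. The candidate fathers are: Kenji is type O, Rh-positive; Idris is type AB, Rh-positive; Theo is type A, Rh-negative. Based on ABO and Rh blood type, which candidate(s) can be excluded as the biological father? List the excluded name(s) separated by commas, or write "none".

Idris

A candidate is excluded only if no genotype consistent with his phenotype could produce a type O, Rh-negative child with a type B, Rh-positive mother.
Idris (type AB, Rh+): no genotype consistent with that phenotype can produce a type-O Rh- child with a type-B mother.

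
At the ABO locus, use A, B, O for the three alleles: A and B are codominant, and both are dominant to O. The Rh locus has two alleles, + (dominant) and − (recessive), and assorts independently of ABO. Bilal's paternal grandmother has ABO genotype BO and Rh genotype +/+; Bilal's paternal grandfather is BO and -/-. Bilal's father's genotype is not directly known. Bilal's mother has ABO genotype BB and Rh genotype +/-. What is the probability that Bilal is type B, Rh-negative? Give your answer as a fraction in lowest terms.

1/4

Bilal's father's ABO genotype from BO × BO: 1/4 BB, 1/2 BO, 1/4 OO.
Crossing each possibility with the mother BB and summing P(type B): 1/4·1 + 1/2·1 + 1/4·1 = 1.
Similarly for Rh via the father's Rh distribution: P(Rh-) = 1/4.
Independent loci: 1 × 1/4 = 1/4.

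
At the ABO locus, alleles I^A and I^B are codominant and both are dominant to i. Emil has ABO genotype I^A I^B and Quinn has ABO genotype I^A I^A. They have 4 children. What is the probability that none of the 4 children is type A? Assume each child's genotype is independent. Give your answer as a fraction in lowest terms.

ABO cross I^A I^B × I^A I^A → 1/2 A, 1/2 AB.
So P(type A) = 1/2 per child.
P(not type A) = 1/2 for one child; (1/2)^4 = 1/16.

1/16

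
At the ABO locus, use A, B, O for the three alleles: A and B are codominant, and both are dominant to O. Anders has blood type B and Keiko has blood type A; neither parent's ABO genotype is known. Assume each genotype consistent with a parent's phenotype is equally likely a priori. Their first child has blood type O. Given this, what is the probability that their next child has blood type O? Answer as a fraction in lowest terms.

Possible genotypes: Anders ∈ {BB, BO}; Keiko ∈ {AA, AO}.
Weight each parental genotype pair by prior × P(type-O child):
  BO × AO: posterior weight 1; P(next child type O) = 1/4.
Weighted sum = 1/4.

1/4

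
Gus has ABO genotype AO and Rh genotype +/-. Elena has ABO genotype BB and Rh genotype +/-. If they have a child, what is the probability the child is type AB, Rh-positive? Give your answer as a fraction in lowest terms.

3/8

ABO cross AO × BB → offspring phenotypes: 1/2 B, 1/2 AB.
Rh cross +/- × +/- → 3/4 Rh+, 1/4 Rh-.
Independent loci: P(type AB, Rh-positive) = 1/2 × 3/4 = 3/8.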